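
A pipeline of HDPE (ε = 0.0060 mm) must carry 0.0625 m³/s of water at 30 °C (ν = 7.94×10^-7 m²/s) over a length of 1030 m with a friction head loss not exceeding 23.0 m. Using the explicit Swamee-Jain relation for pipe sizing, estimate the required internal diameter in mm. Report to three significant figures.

D ≈ 183 mm

Swamee-Jain (Type III): D = 0.66·[ε^1.25·(LQ²/(gh_f))^4.75 + ν·Q^9.4·(L/(gh_f))^5.2]^0.04
LQ²/(gh_f) = 0.01783; L/(gh_f) = 4.565
Term 1 = ε^1.25·(…)^4.75 = 1.47×10^-15; Term 2 = ν·Q^9.4·(…)^5.2 = 1.02×10^-14
D = 0.66·(1.47×10^-15 + 1.02×10^-14)^0.04 = 0.1829 m = 183 mm
Check: V = 2.38 m/s, Re = 5.48×10^5, f = 0.01341, h_f = 21.8 m ≈ 23.0 m ✓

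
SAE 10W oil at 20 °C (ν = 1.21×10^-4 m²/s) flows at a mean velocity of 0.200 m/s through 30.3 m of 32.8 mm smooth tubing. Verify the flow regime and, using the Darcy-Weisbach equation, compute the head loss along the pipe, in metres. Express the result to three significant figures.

h_f ≈ 2.22 m

Re = VD/ν = 0.200·0.03280/1.21×10^-4 = 54.2 → laminar (Re < 2300)
f = 64/Re = 1.180
h_f = f(L/D)V²/(2g) = 1.180·(30.3/0.03280)·0.200²/(2·9.81) = 2.223 m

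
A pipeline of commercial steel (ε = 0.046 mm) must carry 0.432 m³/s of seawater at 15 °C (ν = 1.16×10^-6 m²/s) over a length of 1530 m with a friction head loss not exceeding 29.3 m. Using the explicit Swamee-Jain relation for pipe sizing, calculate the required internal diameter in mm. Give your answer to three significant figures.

D ≈ 409 mm

Swamee-Jain (Type III): D = 0.66·[ε^1.25·(LQ²/(gh_f))^4.75 + ν·Q^9.4·(L/(gh_f))^5.2]^0.04
LQ²/(gh_f) = 0.9934; L/(gh_f) = 5.323
Term 1 = ε^1.25·(…)^4.75 = 3.67×10^-6; Term 2 = ν·Q^9.4·(…)^5.2 = 2.59×10^-6
D = 0.66·(3.67×10^-6 + 2.59×10^-6)^0.04 = 0.4087 m = 409 mm
Check: V = 3.29 m/s, Re = 1.16×10^6, f = 0.01354, h_f = 28.0 m ≈ 29.3 m ✓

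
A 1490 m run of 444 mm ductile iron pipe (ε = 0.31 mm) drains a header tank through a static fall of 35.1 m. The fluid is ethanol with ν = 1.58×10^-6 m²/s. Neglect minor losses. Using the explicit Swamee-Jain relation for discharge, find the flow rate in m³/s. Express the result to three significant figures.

Swamee-Jain (Type II): Q = -0.965·√(gD⁵h_f/L)·ln[ε/(3.7D) + √(3.17ν²L/(gD³h_f))]
√(gD⁵h_f/L) = √(9.81·0.444⁵·35.1/1490) = 0.06315
ε/(3.7D) = 1.89×10^-4; √(3.17ν²L/(gD³h_f)) = 1.98×10^-5
Q = -0.965·0.06315·ln(2.085×10^-4) = 0.5165 m³/s
Check: V = 3.34 m/s, Re = 9.37×10^5, f = 0.01854, h_f = 35.3 m ≈ 35.1 m ✓

Q ≈ 0.516 m³/s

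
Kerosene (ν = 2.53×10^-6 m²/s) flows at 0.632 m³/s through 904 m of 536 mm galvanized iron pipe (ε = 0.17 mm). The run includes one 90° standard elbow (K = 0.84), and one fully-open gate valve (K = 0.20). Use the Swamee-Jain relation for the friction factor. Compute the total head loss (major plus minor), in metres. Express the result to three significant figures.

H_L ≈ 11.4 m

V = 4Q/(πD²) = 2.801 m/s; V²/2g = 0.3998 m
Re = 5.93×10^5, ε/D = 3.17×10^-4 → f = 0.01633 (Swamee-Jain)
Major: h_f = f(L/D)·V²/2g = 0.01633·1687·0.3998 = 11.01 m
Minor: ΣK = 1.04; h_m = ΣK·V²/2g = 0.4158 m
Total H_L = 11.01 + 0.4158 = 11.43 m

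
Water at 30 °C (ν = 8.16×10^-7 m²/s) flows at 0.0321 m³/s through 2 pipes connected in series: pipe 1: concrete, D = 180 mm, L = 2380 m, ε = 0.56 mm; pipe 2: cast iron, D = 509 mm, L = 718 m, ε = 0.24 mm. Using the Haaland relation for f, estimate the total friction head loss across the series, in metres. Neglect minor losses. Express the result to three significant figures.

H ≈ 28.9 m

Pipe 1: V = 1.261 m/s, Re = 2.78×10^5, ε/D = 0.00311, f = 0.02691, h_1 = f(L/D)V²/2g = 28.86 m
Pipe 2: V = 0.1578 m/s, Re = 9.84×10^4, ε/D = 4.72×10^-4, f = 0.01999, h_2 = f(L/D)V²/2g = 0.03577 m
Series → Q common, losses add: H = Σh = 28.90 m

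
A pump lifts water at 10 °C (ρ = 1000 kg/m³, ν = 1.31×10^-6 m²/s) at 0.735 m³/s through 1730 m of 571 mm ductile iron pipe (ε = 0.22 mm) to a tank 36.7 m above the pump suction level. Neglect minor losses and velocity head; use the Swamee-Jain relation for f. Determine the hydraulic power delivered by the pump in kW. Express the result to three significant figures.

P_hyd ≈ 415 kW

V = 4Q/(πD²) = 2.870 m/s; Re = 1.25×10^6; ε/D = 3.85×10^-4; f = 0.01635
h_f = f(L/D)V²/2g = 20.80 m
Total head H = z + h_f = 36.7 + 20.80 = 57.50 m
P_hyd = ρgQH = 1000·9.81·0.735·57.50 = 414.6 kW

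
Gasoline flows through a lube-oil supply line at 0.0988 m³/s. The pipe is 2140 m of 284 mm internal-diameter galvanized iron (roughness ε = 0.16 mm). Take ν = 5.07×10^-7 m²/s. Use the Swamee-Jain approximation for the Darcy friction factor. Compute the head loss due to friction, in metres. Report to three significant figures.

h_f ≈ 16.6 m

V = 4Q/(πD²) = 4·0.0988/(π·0.284²) = 1.560 m/s
Re = VD/ν = 1.560·0.284/5.07×10^-7 = 8.74×10^5 → turbulent
ε/D = 0.16/284 = 5.63×10^-4
Swamee-Jain: f = 0.01778
h_f = f(L/D)V²/(2g) = 0.01778·(2140/0.284)·1.560²/(2·9.81) = 16.61 m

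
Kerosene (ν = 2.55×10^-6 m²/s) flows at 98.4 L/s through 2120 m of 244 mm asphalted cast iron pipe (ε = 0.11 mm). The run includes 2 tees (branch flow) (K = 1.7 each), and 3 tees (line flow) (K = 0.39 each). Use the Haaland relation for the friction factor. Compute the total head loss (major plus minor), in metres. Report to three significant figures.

H_L ≈ 37.0 m

V = 4Q/(πD²) = 2.104 m/s; V²/2g = 0.2257 m
Re = 2.01×10^5, ε/D = 4.51×10^-4 → f = 0.01836 (Haaland)
Major: h_f = f(L/D)·V²/2g = 0.01836·8689·0.2257 = 36.01 m
Minor: ΣK = 4.57; h_m = ΣK·V²/2g = 1.031 m
Total H_L = 36.01 + 1.031 = 37.04 m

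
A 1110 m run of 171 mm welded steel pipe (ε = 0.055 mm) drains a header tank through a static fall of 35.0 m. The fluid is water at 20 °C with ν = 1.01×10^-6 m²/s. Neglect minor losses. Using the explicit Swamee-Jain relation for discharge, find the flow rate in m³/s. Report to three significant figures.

Q ≈ 0.0579 m³/s

Swamee-Jain (Type II): Q = -0.965·√(gD⁵h_f/L)·ln[ε/(3.7D) + √(3.17ν²L/(gD³h_f))]
√(gD⁵h_f/L) = √(9.81·0.171⁵·35.0/1110) = 0.006725
ε/(3.7D) = 8.69×10^-5; √(3.17ν²L/(gD³h_f)) = 4.57×10^-5
Q = -0.965·0.006725·ln(1.327×10^-4) = 0.05794 m³/s
Check: V = 2.52 m/s, Re = 4.27×10^5, f = 0.01672, h_f = 35.2 m ≈ 35.0 m ✓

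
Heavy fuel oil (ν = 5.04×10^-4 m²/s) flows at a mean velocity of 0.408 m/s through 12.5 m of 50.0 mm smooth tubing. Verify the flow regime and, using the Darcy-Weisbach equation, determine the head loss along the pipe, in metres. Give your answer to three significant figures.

Re = VD/ν = 0.408·0.05000/5.04×10^-4 = 40.5 → laminar (Re < 2300)
f = 64/Re = 1.581
h_f = f(L/D)V²/(2g) = 1.581·(12.5/0.05000)·0.408²/(2·9.81) = 3.354 m

h_f ≈ 3.35 m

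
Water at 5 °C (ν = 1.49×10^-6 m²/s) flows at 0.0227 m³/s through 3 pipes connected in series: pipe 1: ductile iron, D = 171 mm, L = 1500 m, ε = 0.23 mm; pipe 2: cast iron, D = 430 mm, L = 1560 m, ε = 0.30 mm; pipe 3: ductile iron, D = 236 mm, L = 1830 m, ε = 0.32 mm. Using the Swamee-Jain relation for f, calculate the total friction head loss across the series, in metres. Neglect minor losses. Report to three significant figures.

H ≈ 12.8 m

Pipe 1: V = 0.9884 m/s, Re = 1.13×10^5, ε/D = 0.00135, f = 0.02325, h_1 = f(L/D)V²/2g = 10.15 m
Pipe 2: V = 0.1563 m/s, Re = 4.51×10^4, ε/D = 6.98×10^-4, f = 0.02364, h_2 = f(L/D)V²/2g = 0.1068 m
Pipe 3: V = 0.5189 m/s, Re = 8.22×10^4, ε/D = 0.00136, f = 0.02390, h_3 = f(L/D)V²/2g = 2.544 m
Series → Q common, losses add: H = Σh = 12.80 m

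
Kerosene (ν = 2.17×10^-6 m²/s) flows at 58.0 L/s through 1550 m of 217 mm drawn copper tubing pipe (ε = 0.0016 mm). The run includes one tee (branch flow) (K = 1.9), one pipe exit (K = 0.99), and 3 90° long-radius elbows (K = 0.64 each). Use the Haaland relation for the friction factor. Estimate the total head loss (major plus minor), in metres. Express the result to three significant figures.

V = 4Q/(πD²) = 1.568 m/s; V²/2g = 0.1254 m
Re = 1.57×10^5, ε/D = 7.37×10^-6 → f = 0.01630 (Haaland)
Major: h_f = f(L/D)·V²/2g = 0.01630·7143·0.1254 = 14.59 m
Minor: ΣK = 4.81; h_m = ΣK·V²/2g = 0.6030 m
Total H_L = 14.59 + 0.6030 = 15.19 m

H_L ≈ 15.2 m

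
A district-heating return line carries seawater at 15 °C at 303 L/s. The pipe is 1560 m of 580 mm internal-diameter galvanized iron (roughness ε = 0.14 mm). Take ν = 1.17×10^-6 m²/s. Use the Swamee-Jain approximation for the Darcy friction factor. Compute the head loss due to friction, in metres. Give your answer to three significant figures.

V = 4Q/(πD²) = 4·0.303/(π·0.580²) = 1.147 m/s
Re = VD/ν = 1.147·0.580/1.17×10^-6 = 5.69×10^5 → turbulent
ε/D = 0.14/580 = 2.41×10^-4
Swamee-Jain: f = 0.01573
h_f = f(L/D)V²/(2g) = 0.01573·(1560/0.580)·1.147²/(2·9.81) = 2.837 m

h_f ≈ 2.84 m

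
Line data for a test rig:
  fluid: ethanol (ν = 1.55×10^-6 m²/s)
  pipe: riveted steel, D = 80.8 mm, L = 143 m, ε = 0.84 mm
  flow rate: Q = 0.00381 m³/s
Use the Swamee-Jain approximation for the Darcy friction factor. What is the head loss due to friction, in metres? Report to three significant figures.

h_f ≈ 2.01 m

V = 4Q/(πD²) = 4·0.00381/(π·0.0808²) = 0.7430 m/s
Re = VD/ν = 0.7430·0.0808/1.55×10^-6 = 3.87×10^4 → turbulent
ε/D = 0.84/80.8 = 0.0104
Swamee-Jain: f = 0.04032
h_f = f(L/D)V²/(2g) = 0.04032·(143/0.0808)·0.7430²/(2·9.81) = 2.008 m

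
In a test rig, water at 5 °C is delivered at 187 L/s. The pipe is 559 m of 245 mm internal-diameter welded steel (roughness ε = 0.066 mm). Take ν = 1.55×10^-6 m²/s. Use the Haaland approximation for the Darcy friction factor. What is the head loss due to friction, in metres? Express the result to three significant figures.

h_f ≈ 28.7 m

V = 4Q/(πD²) = 4·0.187/(π·0.245²) = 3.967 m/s
Re = VD/ν = 3.967·0.245/1.55×10^-6 = 6.27×10^5 → turbulent
ε/D = 0.066/245 = 2.69×10^-4
Haaland: f = 0.01568
h_f = f(L/D)V²/(2g) = 0.01568·(559/0.245)·3.967²/(2·9.81) = 28.68 m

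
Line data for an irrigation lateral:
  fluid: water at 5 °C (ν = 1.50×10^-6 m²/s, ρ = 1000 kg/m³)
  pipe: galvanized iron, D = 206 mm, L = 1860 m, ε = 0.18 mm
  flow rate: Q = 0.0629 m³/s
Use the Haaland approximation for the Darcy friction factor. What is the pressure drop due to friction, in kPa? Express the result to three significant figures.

V = 4Q/(πD²) = 4·0.0629/(π·0.206²) = 1.887 m/s
Re = VD/ν = 1.887·0.206/1.50×10^-6 = 2.59×10^5 → turbulent
ε/D = 0.18/206 = 8.74×10^-4
Haaland: f = 0.02011
h_f = f(L/D)V²/(2g) = 0.02011·(1860/0.206)·1.887²/(2·9.81) = 32.96 m
Δp = ρg·h_f = 1000·9.81·32.96 = 323.3 kPa

Δp ≈ 323 kPa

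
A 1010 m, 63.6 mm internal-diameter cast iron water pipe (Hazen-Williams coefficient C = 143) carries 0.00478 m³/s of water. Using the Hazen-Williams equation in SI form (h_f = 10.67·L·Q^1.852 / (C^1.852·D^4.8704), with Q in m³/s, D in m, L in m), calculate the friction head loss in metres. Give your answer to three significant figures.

h_f = 10.67·1010·0.00478^1.852 / (143^1.852·0.0636^4.8704) = 37.22 m

h_f ≈ 37.2 m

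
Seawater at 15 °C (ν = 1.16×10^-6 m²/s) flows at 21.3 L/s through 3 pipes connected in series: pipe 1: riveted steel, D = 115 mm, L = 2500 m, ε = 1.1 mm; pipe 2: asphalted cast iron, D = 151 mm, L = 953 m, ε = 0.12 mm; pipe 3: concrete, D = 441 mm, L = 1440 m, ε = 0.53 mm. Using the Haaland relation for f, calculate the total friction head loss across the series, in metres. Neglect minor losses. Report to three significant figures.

Pipe 1: V = 2.051 m/s, Re = 2.03×10^5, ε/D = 0.00957, f = 0.03770, h_1 = f(L/D)V²/2g = 175.7 m
Pipe 2: V = 1.189 m/s, Re = 1.55×10^5, ε/D = 7.95×10^-4, f = 0.02042, h_2 = f(L/D)V²/2g = 9.291 m
Pipe 3: V = 0.1394 m/s, Re = 5.30×10^4, ε/D = 0.00120, f = 0.02411, h_3 = f(L/D)V²/2g = 0.07803 m
Series → Q common, losses add: H = Σh = 185.0 m

H ≈ 185 m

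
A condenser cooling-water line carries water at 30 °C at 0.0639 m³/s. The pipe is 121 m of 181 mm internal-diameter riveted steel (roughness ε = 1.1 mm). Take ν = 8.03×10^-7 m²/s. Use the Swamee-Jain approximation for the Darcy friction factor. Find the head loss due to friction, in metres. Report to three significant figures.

h_f ≈ 6.83 m

V = 4Q/(πD²) = 4·0.0639/(π·0.181²) = 2.483 m/s
Re = VD/ν = 2.483·0.181/8.03×10^-7 = 5.60×10^5 → turbulent
ε/D = 1.1/181 = 0.00608
Swamee-Jain: f = 0.03248
h_f = f(L/D)V²/(2g) = 0.03248·(121/0.181)·2.483²/(2·9.81) = 6.825 m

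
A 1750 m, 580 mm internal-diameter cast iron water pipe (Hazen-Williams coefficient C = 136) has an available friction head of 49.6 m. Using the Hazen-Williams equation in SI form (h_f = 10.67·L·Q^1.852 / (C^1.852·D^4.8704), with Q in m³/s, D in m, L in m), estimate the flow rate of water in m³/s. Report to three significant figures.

Q ≈ 1.32 m³/s

Rearranging: Q = [h_f·C^1.852·D^4.8704 / (10.67·L)]^(1/1.852)
Q = [49.6·136^1.852·0.580^4.8704 / (10.67·1750)]^0.540 = 1.320 m³/s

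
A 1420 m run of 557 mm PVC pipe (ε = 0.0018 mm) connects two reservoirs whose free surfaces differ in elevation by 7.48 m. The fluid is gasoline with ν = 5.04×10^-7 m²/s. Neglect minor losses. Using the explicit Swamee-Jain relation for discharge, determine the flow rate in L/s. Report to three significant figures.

Q ≈ 583 L/s

Swamee-Jain (Type II): Q = -0.965·√(gD⁵h_f/L)·ln[ε/(3.7D) + √(3.17ν²L/(gD³h_f))]
√(gD⁵h_f/L) = √(9.81·0.557⁵·7.48/1420) = 0.05264
ε/(3.7D) = 8.73×10^-7; √(3.17ν²L/(gD³h_f)) = 9.50×10^-6
Q = -0.965·0.05264·ln(1.037×10^-5) = 0.5829 m³/s
Check: V = 2.39 m/s, Re = 2.64×10^6, f = 0.01007, h_f = 7.49 m ≈ 7.48 m ✓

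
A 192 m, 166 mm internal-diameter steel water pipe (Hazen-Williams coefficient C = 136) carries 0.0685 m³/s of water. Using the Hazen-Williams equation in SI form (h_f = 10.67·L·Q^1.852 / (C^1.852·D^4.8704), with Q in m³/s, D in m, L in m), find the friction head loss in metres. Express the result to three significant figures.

h_f ≈ 10.1 m

h_f = 10.67·192·0.0685^1.852 / (136^1.852·0.166^4.8704) = 10.05 m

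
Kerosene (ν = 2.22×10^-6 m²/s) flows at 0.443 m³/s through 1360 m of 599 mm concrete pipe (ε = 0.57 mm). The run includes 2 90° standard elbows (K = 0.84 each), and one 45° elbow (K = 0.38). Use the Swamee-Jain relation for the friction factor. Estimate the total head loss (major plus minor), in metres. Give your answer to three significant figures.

V = 4Q/(πD²) = 1.572 m/s; V²/2g = 0.1260 m
Re = 4.24×10^5, ε/D = 9.52×10^-4 → f = 0.02025 (Swamee-Jain)
Major: h_f = f(L/D)·V²/2g = 0.02025·2270·0.1260 = 5.792 m
Minor: ΣK = 2.06; h_m = ΣK·V²/2g = 0.2595 m
Total H_L = 5.792 + 0.2595 = 6.051 m

H_L ≈ 6.05 m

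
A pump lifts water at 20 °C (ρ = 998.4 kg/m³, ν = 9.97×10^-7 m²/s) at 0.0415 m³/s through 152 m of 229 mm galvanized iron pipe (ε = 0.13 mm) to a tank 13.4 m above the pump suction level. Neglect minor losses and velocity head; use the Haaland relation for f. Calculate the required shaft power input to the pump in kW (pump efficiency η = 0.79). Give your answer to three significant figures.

V = 4Q/(πD²) = 1.008 m/s; Re = 2.31×10^5; ε/D = 5.68×10^-4; f = 0.01878
h_f = f(L/D)V²/2g = 0.6449 m
Total head H = z + h_f = 13.4 + 0.6449 = 14.04 m
P_hyd = ρgQH = 998.4·9.81·0.0415·14.04 = 5.709 kW
P_shaft = P_hyd/η = 5.709/0.79 = 7.226 kW

P_shaft ≈ 7.23 kW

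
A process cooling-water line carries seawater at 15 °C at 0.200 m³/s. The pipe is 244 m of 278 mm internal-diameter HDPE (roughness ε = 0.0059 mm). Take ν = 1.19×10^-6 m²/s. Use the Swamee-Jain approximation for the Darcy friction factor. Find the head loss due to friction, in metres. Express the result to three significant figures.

h_f ≈ 6.10 m

V = 4Q/(πD²) = 4·0.200/(π·0.278²) = 3.295 m/s
Re = VD/ν = 3.295·0.278/1.19×10^-6 = 7.70×10^5 → turbulent
ε/D = 0.0059/278 = 2.12×10^-5
Swamee-Jain: f = 0.01257
h_f = f(L/D)V²/(2g) = 0.01257·(244/0.278)·3.295²/(2·9.81) = 6.103 m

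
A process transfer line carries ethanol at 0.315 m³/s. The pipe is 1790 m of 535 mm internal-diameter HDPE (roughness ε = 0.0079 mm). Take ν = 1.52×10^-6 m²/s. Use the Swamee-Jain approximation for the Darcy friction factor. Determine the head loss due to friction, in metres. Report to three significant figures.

V = 4Q/(πD²) = 4·0.315/(π·0.535²) = 1.401 m/s
Re = VD/ν = 1.401·0.535/1.52×10^-6 = 4.93×10^5 → turbulent
ε/D = 0.0079/535 = 1.48×10^-5
Swamee-Jain: f = 0.01336
h_f = f(L/D)V²/(2g) = 0.01336·(1790/0.535)·1.401²/(2·9.81) = 4.472 m

h_f ≈ 4.47 m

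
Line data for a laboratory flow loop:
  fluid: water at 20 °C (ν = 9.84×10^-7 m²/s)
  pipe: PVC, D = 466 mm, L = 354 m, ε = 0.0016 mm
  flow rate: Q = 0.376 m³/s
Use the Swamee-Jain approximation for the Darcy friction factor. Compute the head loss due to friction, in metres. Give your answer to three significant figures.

h_f ≈ 2.19 m

V = 4Q/(πD²) = 4·0.376/(π·0.466²) = 2.205 m/s
Re = VD/ν = 2.205·0.466/9.84×10^-7 = 1.04×10^6 → turbulent
ε/D = 0.0016/466 = 3.43×10^-6
Swamee-Jain: f = 0.01161
h_f = f(L/D)V²/(2g) = 0.01161·(354/0.466)·2.205²/(2·9.81) = 2.185 m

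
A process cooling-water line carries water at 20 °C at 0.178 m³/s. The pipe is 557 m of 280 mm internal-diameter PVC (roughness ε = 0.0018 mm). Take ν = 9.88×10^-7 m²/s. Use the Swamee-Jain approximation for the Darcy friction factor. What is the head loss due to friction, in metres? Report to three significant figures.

V = 4Q/(πD²) = 4·0.178/(π·0.280²) = 2.891 m/s
Re = VD/ν = 2.891·0.280/9.88×10^-7 = 8.19×10^5 → turbulent
ε/D = 0.0018/280 = 6.43×10^-6
Swamee-Jain: f = 0.01215
h_f = f(L/D)V²/(2g) = 0.01215·(557/0.280)·2.891²/(2·9.81) = 10.29 m

h_f ≈ 10.3 m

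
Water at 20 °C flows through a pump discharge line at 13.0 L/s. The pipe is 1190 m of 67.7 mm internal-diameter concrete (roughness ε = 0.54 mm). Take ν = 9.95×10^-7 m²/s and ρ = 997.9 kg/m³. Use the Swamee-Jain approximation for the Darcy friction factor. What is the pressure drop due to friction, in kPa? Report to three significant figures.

V = 4Q/(πD²) = 4·0.0130/(π·0.0677²) = 3.611 m/s
Re = VD/ν = 3.611·0.0677/9.95×10^-7 = 2.46×10^5 → turbulent
ε/D = 0.54/67.7 = 0.00798
Swamee-Jain: f = 0.03559
h_f = f(L/D)V²/(2g) = 0.03559·(1190/0.0677)·3.611²/(2·9.81) = 415.8 m
Δp = ρg·h_f = 997.9·9.81·415.8 = 4071 kPa

Δp ≈ 4070 kPa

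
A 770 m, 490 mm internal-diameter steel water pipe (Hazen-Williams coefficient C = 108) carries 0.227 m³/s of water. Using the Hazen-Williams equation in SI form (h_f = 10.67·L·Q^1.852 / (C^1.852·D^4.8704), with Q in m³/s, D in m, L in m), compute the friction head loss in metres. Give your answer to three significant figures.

h_f ≈ 2.92 m

h_f = 10.67·770·0.227^1.852 / (108^1.852·0.490^4.8704) = 2.917 m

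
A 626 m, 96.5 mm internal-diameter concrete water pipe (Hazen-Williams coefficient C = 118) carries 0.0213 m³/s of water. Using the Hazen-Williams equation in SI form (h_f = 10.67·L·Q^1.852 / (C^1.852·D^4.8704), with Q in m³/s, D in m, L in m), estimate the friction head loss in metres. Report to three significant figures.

h_f = 10.67·626·0.0213^1.852 / (118^1.852·0.0965^4.8704) = 68.79 m

h_f ≈ 68.8 m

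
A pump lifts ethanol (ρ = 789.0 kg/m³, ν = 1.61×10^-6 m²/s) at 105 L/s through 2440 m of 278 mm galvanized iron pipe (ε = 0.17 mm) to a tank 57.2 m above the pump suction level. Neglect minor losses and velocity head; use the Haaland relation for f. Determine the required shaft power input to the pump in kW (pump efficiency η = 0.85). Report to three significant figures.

V = 4Q/(πD²) = 1.730 m/s; Re = 2.99×10^5; ε/D = 6.12×10^-4; f = 0.01870
h_f = f(L/D)V²/2g = 25.03 m
Total head H = z + h_f = 57.2 + 25.03 = 82.23 m
P_hyd = ρgQH = 789.0·9.81·0.105·82.23 = 66.83 kW
P_shaft = P_hyd/η = 66.83/0.85 = 78.62 kW

P_shaft ≈ 78.6 kW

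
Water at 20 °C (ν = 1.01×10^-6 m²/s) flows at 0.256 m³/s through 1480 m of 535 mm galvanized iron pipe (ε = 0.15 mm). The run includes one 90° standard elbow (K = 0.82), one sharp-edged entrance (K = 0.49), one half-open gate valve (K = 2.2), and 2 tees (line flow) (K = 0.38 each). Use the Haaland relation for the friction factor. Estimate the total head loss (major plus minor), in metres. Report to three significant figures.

V = 4Q/(πD²) = 1.139 m/s; V²/2g = 0.06610 m
Re = 6.03×10^5, ε/D = 2.80×10^-4 → f = 0.01581 (Haaland)
Major: h_f = f(L/D)·V²/2g = 0.01581·2766·0.06610 = 2.890 m
Minor: ΣK = 4.27; h_m = ΣK·V²/2g = 0.2822 m
Total H_L = 2.890 + 0.2822 = 3.173 m

H_L ≈ 3.17 m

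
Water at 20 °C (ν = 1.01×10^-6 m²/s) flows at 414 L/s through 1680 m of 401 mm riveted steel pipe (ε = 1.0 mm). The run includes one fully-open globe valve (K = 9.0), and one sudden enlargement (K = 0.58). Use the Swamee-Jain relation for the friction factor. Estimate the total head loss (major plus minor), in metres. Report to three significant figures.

H_L ≈ 62.7 m

V = 4Q/(πD²) = 3.278 m/s; V²/2g = 0.5477 m
Re = 1.30×10^6, ε/D = 0.00249 → f = 0.02504 (Swamee-Jain)
Major: h_f = f(L/D)·V²/2g = 0.02504·4190·0.5477 = 57.45 m
Minor: ΣK = 9.58; h_m = ΣK·V²/2g = 5.247 m
Total H_L = 57.45 + 5.247 = 62.70 m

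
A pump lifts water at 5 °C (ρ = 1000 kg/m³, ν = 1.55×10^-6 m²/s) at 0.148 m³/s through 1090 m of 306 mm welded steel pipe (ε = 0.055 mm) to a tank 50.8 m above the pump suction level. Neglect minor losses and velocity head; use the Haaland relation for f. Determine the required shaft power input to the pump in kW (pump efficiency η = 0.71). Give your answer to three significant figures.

P_shaft ≈ 127 kW

V = 4Q/(πD²) = 2.012 m/s; Re = 3.97×10^5; ε/D = 1.80×10^-4; f = 0.01543
h_f = f(L/D)V²/2g = 11.34 m
Total head H = z + h_f = 50.8 + 11.34 = 62.14 m
P_hyd = ρgQH = 1000·9.81·0.148·62.14 = 90.22 kW
P_shaft = P_hyd/η = 90.22/0.71 = 127.1 kW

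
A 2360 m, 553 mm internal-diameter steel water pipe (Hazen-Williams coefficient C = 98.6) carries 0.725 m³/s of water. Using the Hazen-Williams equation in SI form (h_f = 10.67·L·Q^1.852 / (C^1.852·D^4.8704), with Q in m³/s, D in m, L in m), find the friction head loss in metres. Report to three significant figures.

h_f ≈ 50.4 m

h_f = 10.67·2360·0.725^1.852 / (98.6^1.852·0.553^4.8704) = 50.44 m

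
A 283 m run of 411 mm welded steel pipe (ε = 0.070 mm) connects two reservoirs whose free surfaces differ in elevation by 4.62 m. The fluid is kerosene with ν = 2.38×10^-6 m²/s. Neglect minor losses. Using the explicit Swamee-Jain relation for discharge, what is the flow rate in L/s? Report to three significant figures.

Q ≈ 391 L/s

Swamee-Jain (Type II): Q = -0.965·√(gD⁵h_f/L)·ln[ε/(3.7D) + √(3.17ν²L/(gD³h_f))]
√(gD⁵h_f/L) = √(9.81·0.411⁵·4.62/283) = 0.04334
ε/(3.7D) = 4.60×10^-5; √(3.17ν²L/(gD³h_f)) = 4.02×10^-5
Q = -0.965·0.04334·ln(8.622×10^-5) = 0.3914 m³/s
Check: V = 2.95 m/s, Re = 5.09×10^5, f = 0.01520, h_f = 4.64 m ≈ 4.62 m ✓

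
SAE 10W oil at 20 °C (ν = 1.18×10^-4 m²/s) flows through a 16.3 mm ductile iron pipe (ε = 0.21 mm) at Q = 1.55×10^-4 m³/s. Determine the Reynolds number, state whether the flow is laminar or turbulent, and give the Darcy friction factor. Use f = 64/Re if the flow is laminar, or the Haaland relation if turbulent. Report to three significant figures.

Re ≈ 103; laminar; f = 64/Re ≈ 0.624

V = 4Q/(πD²) = 0.7428 m/s
Re = VD/ν = 0.7428·0.0163/1.18×10^-4 = 103
Re < 2300 → laminar → f = 64/Re = 0.6237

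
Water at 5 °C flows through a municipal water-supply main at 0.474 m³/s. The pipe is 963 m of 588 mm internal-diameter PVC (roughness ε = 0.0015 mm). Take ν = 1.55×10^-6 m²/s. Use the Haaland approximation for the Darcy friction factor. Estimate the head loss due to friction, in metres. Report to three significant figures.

V = 4Q/(πD²) = 4·0.474/(π·0.588²) = 1.746 m/s
Re = VD/ν = 1.746·0.588/1.55×10^-6 = 6.62×10^5 → turbulent
ε/D = 0.0015/588 = 2.55×10^-6
Haaland: f = 0.01246
h_f = f(L/D)V²/(2g) = 0.01246·(963/0.588)·1.746²/(2·9.81) = 3.170 m

h_f ≈ 3.17 m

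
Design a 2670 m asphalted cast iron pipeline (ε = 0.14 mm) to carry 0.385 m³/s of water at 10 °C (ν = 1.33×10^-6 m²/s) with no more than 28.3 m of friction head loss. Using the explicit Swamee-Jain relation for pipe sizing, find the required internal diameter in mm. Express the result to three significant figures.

D ≈ 457 mm

Swamee-Jain (Type III): D = 0.66·[ε^1.25·(LQ²/(gh_f))^4.75 + ν·Q^9.4·(L/(gh_f))^5.2]^0.04
LQ²/(gh_f) = 1.426; L/(gh_f) = 9.617
Term 1 = ε^1.25·(…)^4.75 = 8.20×10^-5; Term 2 = ν·Q^9.4·(…)^5.2 = 2.18×10^-5
D = 0.66·(8.20×10^-5 + 2.18×10^-5)^0.04 = 0.4573 m = 457 mm
Check: V = 2.34 m/s, Re = 8.06×10^5, f = 0.01597, h_f = 26.1 m ≈ 28.3 m ✓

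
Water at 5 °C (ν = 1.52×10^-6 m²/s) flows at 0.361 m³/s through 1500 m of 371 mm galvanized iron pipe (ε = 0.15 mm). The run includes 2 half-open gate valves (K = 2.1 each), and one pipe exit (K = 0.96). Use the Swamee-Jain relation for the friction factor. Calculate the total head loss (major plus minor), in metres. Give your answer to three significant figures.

H_L ≈ 41.4 m

V = 4Q/(πD²) = 3.339 m/s; V²/2g = 0.5684 m
Re = 8.15×10^5, ε/D = 4.04×10^-4 → f = 0.01674 (Swamee-Jain)
Major: h_f = f(L/D)·V²/2g = 0.01674·4043·0.5684 = 38.48 m
Minor: ΣK = 5.16; h_m = ΣK·V²/2g = 2.933 m
Total H_L = 38.48 + 2.933 = 41.41 m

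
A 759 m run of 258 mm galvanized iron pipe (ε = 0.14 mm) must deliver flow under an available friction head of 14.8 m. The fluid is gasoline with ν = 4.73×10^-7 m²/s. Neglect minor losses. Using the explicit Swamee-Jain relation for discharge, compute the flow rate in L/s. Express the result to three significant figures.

Q ≈ 125 L/s

Swamee-Jain (Type II): Q = -0.965·√(gD⁵h_f/L)·ln[ε/(3.7D) + √(3.17ν²L/(gD³h_f))]
√(gD⁵h_f/L) = √(9.81·0.258⁵·14.8/759) = 0.01479
ε/(3.7D) = 1.47×10^-4; √(3.17ν²L/(gD³h_f)) = 1.47×10^-5
Q = -0.965·0.01479·ln(1.614×10^-4) = 0.1246 m³/s
Check: V = 2.38 m/s, Re = 1.30×10^6, f = 0.01747, h_f = 14.9 m ≈ 14.8 m ✓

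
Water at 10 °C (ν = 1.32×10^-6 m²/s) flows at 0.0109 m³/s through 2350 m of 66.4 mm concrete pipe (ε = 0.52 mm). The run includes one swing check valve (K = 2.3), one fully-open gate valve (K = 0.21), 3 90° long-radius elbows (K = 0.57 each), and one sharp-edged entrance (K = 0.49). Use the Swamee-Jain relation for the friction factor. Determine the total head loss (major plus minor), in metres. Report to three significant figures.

V = 4Q/(πD²) = 3.148 m/s; V²/2g = 0.5050 m
Re = 1.58×10^5, ε/D = 0.00783 → f = 0.03559 (Swamee-Jain)
Major: h_f = f(L/D)·V²/2g = 0.03559·35392·0.5050 = 636.1 m
Minor: ΣK = 4.71; h_m = ΣK·V²/2g = 2.379 m
Total H_L = 636.1 + 2.379 = 638.5 m

H_L ≈ 638 m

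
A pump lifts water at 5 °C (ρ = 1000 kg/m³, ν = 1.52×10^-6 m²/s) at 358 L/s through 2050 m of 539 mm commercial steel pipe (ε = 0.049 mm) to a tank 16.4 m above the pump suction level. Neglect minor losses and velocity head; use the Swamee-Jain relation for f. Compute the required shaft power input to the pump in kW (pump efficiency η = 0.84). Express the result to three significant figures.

V = 4Q/(πD²) = 1.569 m/s; Re = 5.56×10^5; ε/D = 9.09×10^-5; f = 0.01418
h_f = f(L/D)V²/2g = 6.768 m
Total head H = z + h_f = 16.4 + 6.768 = 23.17 m
P_hyd = ρgQH = 1000·9.81·0.358·23.17 = 81.36 kW
P_shaft = P_hyd/η = 81.36/0.84 = 96.86 kW

P_shaft ≈ 96.9 kW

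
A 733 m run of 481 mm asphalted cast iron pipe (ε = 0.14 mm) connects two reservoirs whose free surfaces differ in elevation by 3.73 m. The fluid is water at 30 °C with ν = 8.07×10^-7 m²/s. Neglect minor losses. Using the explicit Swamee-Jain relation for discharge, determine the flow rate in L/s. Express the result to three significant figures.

Swamee-Jain (Type II): Q = -0.965·√(gD⁵h_f/L)·ln[ε/(3.7D) + √(3.17ν²L/(gD³h_f))]
√(gD⁵h_f/L) = √(9.81·0.481⁵·3.73/733) = 0.03585
ε/(3.7D) = 7.87×10^-5; √(3.17ν²L/(gD³h_f)) = 1.93×10^-5
Q = -0.965·0.03585·ln(9.794×10^-5) = 0.3194 m³/s
Check: V = 1.76 m/s, Re = 1.05×10^6, f = 0.01564, h_f = 3.75 m ≈ 3.73 m ✓

Q ≈ 319 L/s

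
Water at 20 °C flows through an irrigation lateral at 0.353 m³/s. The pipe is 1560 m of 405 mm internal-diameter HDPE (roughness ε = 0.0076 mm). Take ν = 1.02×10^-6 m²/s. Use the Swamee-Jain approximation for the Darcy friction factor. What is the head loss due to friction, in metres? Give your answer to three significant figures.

h_f ≈ 17.6 m

V = 4Q/(πD²) = 4·0.353/(π·0.405²) = 2.740 m/s
Re = VD/ν = 2.740·0.405/1.02×10^-6 = 1.09×10^6 → turbulent
ε/D = 0.0076/405 = 1.88×10^-5
Swamee-Jain: f = 0.01191
h_f = f(L/D)V²/(2g) = 0.01191·(1560/0.405)·2.740²/(2·9.81) = 17.56 m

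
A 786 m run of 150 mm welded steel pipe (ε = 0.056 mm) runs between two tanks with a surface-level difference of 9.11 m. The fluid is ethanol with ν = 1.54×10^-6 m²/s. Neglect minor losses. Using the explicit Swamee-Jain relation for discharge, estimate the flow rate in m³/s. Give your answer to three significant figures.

Swamee-Jain (Type II): Q = -0.965·√(gD⁵h_f/L)·ln[ε/(3.7D) + √(3.17ν²L/(gD³h_f))]
√(gD⁵h_f/L) = √(9.81·0.150⁵·9.11/786) = 0.002938
ε/(3.7D) = 1.01×10^-4; √(3.17ν²L/(gD³h_f)) = 1.40×10^-4
Q = -0.965·0.002938·ln(2.409×10^-4) = 0.02362 m³/s
Check: V = 1.34 m/s, Re = 1.30×10^5, f = 0.01916, h_f = 9.14 m ≈ 9.11 m ✓

Q ≈ 0.0236 m³/s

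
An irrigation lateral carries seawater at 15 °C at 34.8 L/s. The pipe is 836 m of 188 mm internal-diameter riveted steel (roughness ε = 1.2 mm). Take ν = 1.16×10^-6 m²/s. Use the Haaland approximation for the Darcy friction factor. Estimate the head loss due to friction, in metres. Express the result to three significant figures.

V = 4Q/(πD²) = 4·0.0348/(π·0.188²) = 1.254 m/s
Re = VD/ν = 1.254·0.188/1.16×10^-6 = 2.03×10^5 → turbulent
ε/D = 1.2/188 = 0.00638
Haaland: f = 0.03317
h_f = f(L/D)V²/(2g) = 0.03317·(836/0.188)·1.254²/(2·9.81) = 11.82 m

h_f ≈ 11.8 m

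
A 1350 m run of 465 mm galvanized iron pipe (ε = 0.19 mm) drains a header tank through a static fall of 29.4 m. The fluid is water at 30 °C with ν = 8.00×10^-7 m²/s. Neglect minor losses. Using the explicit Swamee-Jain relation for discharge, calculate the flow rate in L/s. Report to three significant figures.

Swamee-Jain (Type II): Q = -0.965·√(gD⁵h_f/L)·ln[ε/(3.7D) + √(3.17ν²L/(gD³h_f))]
√(gD⁵h_f/L) = √(9.81·0.465⁵·29.4/1350) = 0.06815
ε/(3.7D) = 1.10×10^-4; √(3.17ν²L/(gD³h_f)) = 9.72×10^-6
Q = -0.965·0.06815·ln(1.202×10^-4) = 0.5937 m³/s
Check: V = 3.50 m/s, Re = 2.03×10^6, f = 0.01634, h_f = 29.5 m ≈ 29.4 m ✓

Q ≈ 594 L/s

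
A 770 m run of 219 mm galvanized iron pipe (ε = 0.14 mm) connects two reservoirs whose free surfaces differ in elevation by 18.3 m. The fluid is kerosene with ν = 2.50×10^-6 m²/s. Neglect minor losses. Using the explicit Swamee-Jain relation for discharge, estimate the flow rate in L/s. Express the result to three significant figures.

Swamee-Jain (Type II): Q = -0.965·√(gD⁵h_f/L)·ln[ε/(3.7D) + √(3.17ν²L/(gD³h_f))]
√(gD⁵h_f/L) = √(9.81·0.219⁵·18.3/770) = 0.01084
ε/(3.7D) = 1.73×10^-4; √(3.17ν²L/(gD³h_f)) = 8.99×10^-5
Q = -0.965·0.01084·ln(2.627×10^-4) = 0.08622 m³/s
Check: V = 2.29 m/s, Re = 2.01×10^5, f = 0.01963, h_f = 18.4 m ≈ 18.3 m ✓

Q ≈ 86.2 L/s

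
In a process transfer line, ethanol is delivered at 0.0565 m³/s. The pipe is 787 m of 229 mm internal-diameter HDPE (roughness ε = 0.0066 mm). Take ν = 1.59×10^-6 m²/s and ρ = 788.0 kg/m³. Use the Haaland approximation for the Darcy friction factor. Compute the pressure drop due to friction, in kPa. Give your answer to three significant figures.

V = 4Q/(πD²) = 4·0.0565/(π·0.229²) = 1.372 m/s
Re = VD/ν = 1.372·0.229/1.59×10^-6 = 1.98×10^5 → turbulent
ε/D = 0.0066/229 = 2.88×10^-5
Haaland: f = 0.01572
h_f = f(L/D)V²/(2g) = 0.01572·(787/0.229)·1.372²/(2·9.81) = 5.181 m
Δp = ρg·h_f = 788.0·9.81·5.181 = 40.05 kPa

Δp ≈ 40.1 kPa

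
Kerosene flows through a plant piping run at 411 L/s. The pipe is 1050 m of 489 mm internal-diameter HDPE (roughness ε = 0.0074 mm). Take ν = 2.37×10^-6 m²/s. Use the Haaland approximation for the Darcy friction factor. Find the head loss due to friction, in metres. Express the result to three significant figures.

V = 4Q/(πD²) = 4·0.411/(π·0.489²) = 2.188 m/s
Re = VD/ν = 2.188·0.489/2.37×10^-6 = 4.52×10^5 → turbulent
ε/D = 0.0074/489 = 1.51×10^-5
Haaland: f = 0.01347
h_f = f(L/D)V²/(2g) = 0.01347·(1050/0.489)·2.188²/(2·9.81) = 7.059 m

h_f ≈ 7.06 m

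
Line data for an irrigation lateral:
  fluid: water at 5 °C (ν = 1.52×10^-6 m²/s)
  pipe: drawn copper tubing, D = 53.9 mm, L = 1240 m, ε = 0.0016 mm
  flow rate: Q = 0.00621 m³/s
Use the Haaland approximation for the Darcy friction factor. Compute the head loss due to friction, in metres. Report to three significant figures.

h_f ≈ 157 m

V = 4Q/(πD²) = 4·0.00621/(π·0.0539²) = 2.722 m/s
Re = VD/ν = 2.722·0.0539/1.52×10^-6 = 9.65×10^4 → turbulent
ε/D = 0.0016/53.9 = 2.97×10^-5
Haaland: f = 0.01807
h_f = f(L/D)V²/(2g) = 0.01807·(1240/0.0539)·2.722²/(2·9.81) = 157.0 m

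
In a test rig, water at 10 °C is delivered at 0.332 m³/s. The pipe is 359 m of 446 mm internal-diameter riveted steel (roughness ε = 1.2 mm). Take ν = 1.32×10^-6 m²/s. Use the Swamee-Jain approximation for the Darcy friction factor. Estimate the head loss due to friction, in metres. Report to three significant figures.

h_f ≈ 4.76 m

V = 4Q/(πD²) = 4·0.332/(π·0.446²) = 2.125 m/s
Re = VD/ν = 2.125·0.446/1.32×10^-6 = 7.18×10^5 → turbulent
ε/D = 1.2/446 = 0.00269
Swamee-Jain: f = 0.02568
h_f = f(L/D)V²/(2g) = 0.02568·(359/0.446)·2.125²/(2·9.81) = 4.757 m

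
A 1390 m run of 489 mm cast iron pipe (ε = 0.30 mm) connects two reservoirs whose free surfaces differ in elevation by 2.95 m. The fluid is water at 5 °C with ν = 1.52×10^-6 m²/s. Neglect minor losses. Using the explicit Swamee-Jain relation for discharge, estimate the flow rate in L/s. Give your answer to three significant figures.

Swamee-Jain (Type II): Q = -0.965·√(gD⁵h_f/L)·ln[ε/(3.7D) + √(3.17ν²L/(gD³h_f))]
√(gD⁵h_f/L) = √(9.81·0.489⁵·2.95/1390) = 0.02413
ε/(3.7D) = 1.66×10^-4; √(3.17ν²L/(gD³h_f)) = 5.48×10^-5
Q = -0.965·0.02413·ln(2.207×10^-4) = 0.1960 m³/s
Check: V = 1.04 m/s, Re = 3.36×10^5, f = 0.01882, h_f = 2.97 m ≈ 2.95 m ✓

Q ≈ 196 L/s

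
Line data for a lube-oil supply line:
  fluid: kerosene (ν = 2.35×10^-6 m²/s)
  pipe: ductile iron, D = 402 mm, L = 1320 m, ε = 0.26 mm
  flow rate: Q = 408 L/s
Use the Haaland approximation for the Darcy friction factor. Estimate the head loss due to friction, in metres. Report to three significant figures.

h_f ≈ 31.8 m

V = 4Q/(πD²) = 4·0.408/(π·0.402²) = 3.215 m/s
Re = VD/ν = 3.215·0.402/2.35×10^-6 = 5.50×10^5 → turbulent
ε/D = 0.26/402 = 6.47×10^-4
Haaland: f = 0.01839
h_f = f(L/D)V²/(2g) = 0.01839·(1320/0.402)·3.215²/(2·9.81) = 31.80 m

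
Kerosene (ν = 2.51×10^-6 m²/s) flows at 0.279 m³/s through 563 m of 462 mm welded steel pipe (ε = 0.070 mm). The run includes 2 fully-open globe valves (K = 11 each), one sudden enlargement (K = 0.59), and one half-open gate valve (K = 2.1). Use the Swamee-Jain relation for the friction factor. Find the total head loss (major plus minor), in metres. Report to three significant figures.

V = 4Q/(πD²) = 1.664 m/s; V²/2g = 0.1412 m
Re = 3.06×10^5, ε/D = 1.52×10^-4 → f = 0.01586 (Swamee-Jain)
Major: h_f = f(L/D)·V²/2g = 0.01586·1219·0.1412 = 2.729 m
Minor: ΣK = 24.7; h_m = ΣK·V²/2g = 3.486 m
Total H_L = 2.729 + 3.486 = 6.215 m

H_L ≈ 6.21 m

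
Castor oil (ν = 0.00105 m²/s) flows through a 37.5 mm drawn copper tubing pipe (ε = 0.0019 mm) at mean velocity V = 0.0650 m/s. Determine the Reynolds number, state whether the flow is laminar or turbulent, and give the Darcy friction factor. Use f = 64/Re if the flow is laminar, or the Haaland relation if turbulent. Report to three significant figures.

Re = VD/ν = 0.06500·0.0375/0.00105 = 2.32
Re < 2300 → laminar → f = 64/Re = 27.57

Re ≈ 2.32; laminar; f = 64/Re ≈ 27.6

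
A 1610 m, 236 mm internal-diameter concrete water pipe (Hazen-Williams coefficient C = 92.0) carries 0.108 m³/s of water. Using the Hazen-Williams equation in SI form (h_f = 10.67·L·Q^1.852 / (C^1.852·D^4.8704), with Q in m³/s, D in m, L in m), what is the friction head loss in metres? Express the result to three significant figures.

h_f = 10.67·1610·0.108^1.852 / (92.0^1.852·0.236^4.8704) = 72.80 m

h_f ≈ 72.8 m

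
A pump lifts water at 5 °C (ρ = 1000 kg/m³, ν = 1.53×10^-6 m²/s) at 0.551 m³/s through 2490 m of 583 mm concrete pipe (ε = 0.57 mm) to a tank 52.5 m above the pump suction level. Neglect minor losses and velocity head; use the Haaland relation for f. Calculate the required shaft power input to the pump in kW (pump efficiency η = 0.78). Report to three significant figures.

V = 4Q/(πD²) = 2.064 m/s; Re = 7.87×10^5; ε/D = 9.78×10^-4; f = 0.01991
h_f = f(L/D)V²/2g = 18.46 m
Total head H = z + h_f = 52.5 + 18.46 = 70.96 m
P_hyd = ρgQH = 1000·9.81·0.551·70.96 = 383.6 kW
P_shaft = P_hyd/η = 383.6/0.78 = 491.8 kW

P_shaft ≈ 492 kW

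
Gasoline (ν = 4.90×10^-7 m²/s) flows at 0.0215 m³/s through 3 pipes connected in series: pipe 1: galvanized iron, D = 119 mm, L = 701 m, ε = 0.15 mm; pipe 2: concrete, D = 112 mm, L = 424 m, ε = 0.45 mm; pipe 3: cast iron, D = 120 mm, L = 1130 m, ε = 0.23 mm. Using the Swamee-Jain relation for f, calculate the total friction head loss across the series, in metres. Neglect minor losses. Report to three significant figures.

H ≈ 91.6 m

Pipe 1: V = 1.933 m/s, Re = 4.69×10^5, ε/D = 0.00126, f = 0.02145, h_1 = f(L/D)V²/2g = 24.07 m
Pipe 2: V = 2.182 m/s, Re = 4.99×10^5, ε/D = 0.00402, f = 0.02878, h_2 = f(L/D)V²/2g = 26.44 m
Pipe 3: V = 1.901 m/s, Re = 4.66×10^5, ε/D = 0.00192, f = 0.02368, h_3 = f(L/D)V²/2g = 41.08 m
Series → Q common, losses add: H = Σh = 91.59 m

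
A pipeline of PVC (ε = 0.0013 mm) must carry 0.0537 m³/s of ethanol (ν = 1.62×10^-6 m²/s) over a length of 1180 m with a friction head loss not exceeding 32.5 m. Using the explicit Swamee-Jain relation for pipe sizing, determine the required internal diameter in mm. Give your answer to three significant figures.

D ≈ 169 mm

Swamee-Jain (Type III): D = 0.66·[ε^1.25·(LQ²/(gh_f))^4.75 + ν·Q^9.4·(L/(gh_f))^5.2]^0.04
LQ²/(gh_f) = 0.01067; L/(gh_f) = 3.701
Term 1 = ε^1.25·(…)^4.75 = 1.89×10^-17; Term 2 = ν·Q^9.4·(…)^5.2 = 1.68×10^-15
D = 0.66·(1.89×10^-17 + 1.68×10^-15)^0.04 = 0.1694 m = 169 mm
Check: V = 2.38 m/s, Re = 2.49×10^5, f = 0.01497, h_f = 30.2 m ≈ 32.5 m ✓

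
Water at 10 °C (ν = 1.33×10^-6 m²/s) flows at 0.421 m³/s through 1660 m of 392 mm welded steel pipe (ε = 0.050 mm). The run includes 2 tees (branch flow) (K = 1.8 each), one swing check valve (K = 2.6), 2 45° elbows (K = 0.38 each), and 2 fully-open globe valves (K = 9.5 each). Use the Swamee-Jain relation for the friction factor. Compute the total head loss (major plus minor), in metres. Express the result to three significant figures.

V = 4Q/(πD²) = 3.488 m/s; V²/2g = 0.6202 m
Re = 1.03×10^6, ε/D = 1.28×10^-4 → f = 0.01387 (Swamee-Jain)
Major: h_f = f(L/D)·V²/2g = 0.01387·4235·0.6202 = 36.42 m
Minor: ΣK = 26.0; h_m = ΣK·V²/2g = 16.10 m
Total H_L = 36.42 + 16.10 = 52.52 m

H_L ≈ 52.5 m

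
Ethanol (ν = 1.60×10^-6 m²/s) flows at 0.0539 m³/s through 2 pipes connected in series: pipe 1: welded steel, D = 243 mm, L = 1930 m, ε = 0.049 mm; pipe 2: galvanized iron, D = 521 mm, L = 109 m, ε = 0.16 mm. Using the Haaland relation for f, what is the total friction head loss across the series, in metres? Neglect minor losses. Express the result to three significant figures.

Pipe 1: V = 1.162 m/s, Re = 1.77×10^5, ε/D = 2.02×10^-4, f = 0.01717, h_1 = f(L/D)V²/2g = 9.389 m
Pipe 2: V = 0.2528 m/s, Re = 8.23×10^4, ε/D = 3.07×10^-4, f = 0.01983, h_2 = f(L/D)V²/2g = 0.01351 m
Series → Q common, losses add: H = Σh = 9.403 m

H ≈ 9.40 m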